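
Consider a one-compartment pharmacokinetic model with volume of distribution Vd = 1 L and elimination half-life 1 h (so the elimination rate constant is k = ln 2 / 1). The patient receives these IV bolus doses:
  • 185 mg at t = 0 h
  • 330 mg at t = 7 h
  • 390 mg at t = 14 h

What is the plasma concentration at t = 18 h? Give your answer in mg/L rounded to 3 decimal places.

24.537 mg/L

k = ln 2 / 1 = 0.69315 per h
Dose 1 (185 mg at t=0 h): 185·exp(−0.69315·18) = 0.001 mg/L
Dose 2 (330 mg at t=7 h): 330·exp(−0.69315·11) = 0.161 mg/L
Dose 3 (390 mg at t=14 h): 390·exp(−0.69315·4) = 24.375 mg/L
C(18) = 0.001 + 0.161 + 24.375 = 24.537 mg/L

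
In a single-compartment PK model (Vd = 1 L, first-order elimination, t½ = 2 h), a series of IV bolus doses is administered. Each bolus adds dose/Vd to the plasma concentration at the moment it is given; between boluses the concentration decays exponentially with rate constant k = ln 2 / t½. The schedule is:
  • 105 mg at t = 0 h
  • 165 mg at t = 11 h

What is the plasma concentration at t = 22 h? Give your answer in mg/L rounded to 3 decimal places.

k = ln 2 / 2 = 0.34657 per h
Dose 1 (105 mg at t=0 h): 105·exp(−0.34657·22) = 0.051 mg/L
Dose 2 (165 mg at t=11 h): 165·exp(−0.34657·11) = 3.646 mg/L
C(22) = 0.051 + 3.646 = 3.697 mg/L

3.697 mg/L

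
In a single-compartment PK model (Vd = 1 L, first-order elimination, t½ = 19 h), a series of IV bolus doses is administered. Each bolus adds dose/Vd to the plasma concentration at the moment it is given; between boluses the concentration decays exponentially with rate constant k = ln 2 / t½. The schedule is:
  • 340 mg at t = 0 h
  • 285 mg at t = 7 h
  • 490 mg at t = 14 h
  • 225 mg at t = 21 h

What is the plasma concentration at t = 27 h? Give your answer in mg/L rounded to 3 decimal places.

k = ln 2 / 19 = 0.03648 per h
Dose 1 (340 mg at t=0 h): 340·exp(−0.03648·27) = 126.970 mg/L
Dose 2 (285 mg at t=7 h): 285·exp(−0.03648·20) = 137.395 mg/L
Dose 3 (490 mg at t=14 h): 490·exp(−0.03648·13) = 304.950 mg/L
Dose 4 (225 mg at t=21 h): 225·exp(−0.03648·6) = 180.768 mg/L
C(27) = 126.970 + 137.395 + 304.950 + 180.768 = 750.082 mg/L

750.082 mg/L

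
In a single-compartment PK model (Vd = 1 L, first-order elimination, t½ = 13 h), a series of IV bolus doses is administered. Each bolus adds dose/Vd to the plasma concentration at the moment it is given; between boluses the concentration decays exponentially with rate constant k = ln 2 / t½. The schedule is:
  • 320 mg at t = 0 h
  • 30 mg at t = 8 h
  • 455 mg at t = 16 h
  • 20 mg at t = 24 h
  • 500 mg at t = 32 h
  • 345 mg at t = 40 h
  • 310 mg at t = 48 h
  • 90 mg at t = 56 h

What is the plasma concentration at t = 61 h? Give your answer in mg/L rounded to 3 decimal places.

501.301 mg/L

k = ln 2 / 13 = 0.05332 per h
Dose 1 (320 mg at t=0 h): 320·exp(−0.05332·61) = 12.377 mg/L
Dose 2 (30 mg at t=8 h): 30·exp(−0.05332·53) = 1.778 mg/L
Dose 3 (455 mg at t=16 h): 455·exp(−0.05332·45) = 41.303 mg/L
Dose 4 (20 mg at t=24 h): 20·exp(−0.05332·37) = 2.781 mg/L
Dose 5 (500 mg at t=32 h): 500·exp(−0.05332·29) = 106.523 mg/L
Dose 6 (345 mg at t=40 h): 345·exp(−0.05332·21) = 112.600 mg/L
Dose 7 (310 mg at t=48 h): 310·exp(−0.05332·13) = 155.000 mg/L
Dose 8 (90 mg at t=56 h): 90·exp(−0.05332·5) = 68.938 mg/L
C(61) = 12.377 + 1.778 + 41.303 + 2.781 + 106.523 + 112.600 + 155.000 + 68.938 = 501.301 mg/L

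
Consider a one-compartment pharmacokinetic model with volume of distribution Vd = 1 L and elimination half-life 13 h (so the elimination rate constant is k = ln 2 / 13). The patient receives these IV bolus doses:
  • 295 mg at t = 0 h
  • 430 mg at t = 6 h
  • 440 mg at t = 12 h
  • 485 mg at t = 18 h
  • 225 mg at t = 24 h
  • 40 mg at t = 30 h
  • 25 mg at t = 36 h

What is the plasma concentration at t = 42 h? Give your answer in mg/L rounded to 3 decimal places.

443.688 mg/L

k = ln 2 / 13 = 0.05332 per h
Dose 1 (295 mg at t=0 h): 295·exp(−0.05332·42) = 31.424 mg/L
Dose 2 (430 mg at t=6 h): 430·exp(−0.05332·36) = 63.073 mg/L
Dose 3 (440 mg at t=12 h): 440·exp(−0.05332·30) = 88.873 mg/L
Dose 4 (485 mg at t=18 h): 485·exp(−0.05332·24) = 134.894 mg/L
Dose 5 (225 mg at t=24 h): 225·exp(−0.05332·18) = 86.173 mg/L
Dose 6 (40 mg at t=30 h): 40·exp(−0.05332·12) = 21.095 mg/L
Dose 7 (25 mg at t=36 h): 25·exp(−0.05332·6) = 18.155 mg/L
C(42) = 31.424 + 63.073 + 88.873 + 134.894 + 86.173 + 21.095 + 18.155 = 443.688 mg/L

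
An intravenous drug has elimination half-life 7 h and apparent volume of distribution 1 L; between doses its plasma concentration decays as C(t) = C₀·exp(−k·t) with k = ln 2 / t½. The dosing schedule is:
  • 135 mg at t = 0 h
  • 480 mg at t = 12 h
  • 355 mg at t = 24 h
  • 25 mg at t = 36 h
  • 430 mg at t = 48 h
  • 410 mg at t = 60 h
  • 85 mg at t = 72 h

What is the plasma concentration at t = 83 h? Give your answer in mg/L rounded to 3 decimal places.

k = ln 2 / 7 = 0.09902 per h
Dose 1 (135 mg at t=0 h): 135·exp(−0.09902·83) = 0.036 mg/L
Dose 2 (480 mg at t=12 h): 480·exp(−0.09902·71) = 0.425 mg/L
Dose 3 (355 mg at t=24 h): 355·exp(−0.09902·59) = 1.030 mg/L
Dose 4 (25 mg at t=36 h): 25·exp(−0.09902·47) = 0.238 mg/L
Dose 5 (430 mg at t=48 h): 430·exp(−0.09902·35) = 13.438 mg/L
Dose 6 (410 mg at t=60 h): 410·exp(−0.09902·23) = 42.042 mg/L
Dose 7 (85 mg at t=72 h): 85·exp(−0.09902·11) = 28.600 mg/L
C(83) = 0.036 + 0.425 + 1.030 + 0.238 + 13.438 + 42.042 + 28.600 = 85.809 mg/L

85.809 mg/L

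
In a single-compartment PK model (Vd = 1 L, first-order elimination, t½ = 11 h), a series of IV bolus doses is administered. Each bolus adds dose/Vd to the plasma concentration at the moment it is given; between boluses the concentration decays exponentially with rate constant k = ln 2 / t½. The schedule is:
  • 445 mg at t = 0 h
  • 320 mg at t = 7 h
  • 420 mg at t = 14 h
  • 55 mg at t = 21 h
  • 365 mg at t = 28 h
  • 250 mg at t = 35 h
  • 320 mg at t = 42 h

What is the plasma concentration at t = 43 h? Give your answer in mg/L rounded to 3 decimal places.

737.340 mg/L

k = ln 2 / 11 = 0.06301 per h
Dose 1 (445 mg at t=0 h): 445·exp(−0.06301·43) = 29.621 mg/L
Dose 2 (320 mg at t=7 h): 320·exp(−0.06301·36) = 33.110 mg/L
Dose 3 (420 mg at t=14 h): 420·exp(−0.06301·29) = 67.550 mg/L
Dose 4 (55 mg at t=21 h): 55·exp(−0.06301·22) = 13.750 mg/L
Dose 5 (365 mg at t=28 h): 365·exp(−0.06301·15) = 141.840 mg/L
Dose 6 (250 mg at t=35 h): 250·exp(−0.06301·8) = 151.011 mg/L
Dose 7 (320 mg at t=42 h): 320·exp(−0.06301·1) = 300.458 mg/L
C(43) = 29.621 + 33.110 + 67.550 + 13.750 + 141.840 + 151.011 + 300.458 = 737.340 mg/L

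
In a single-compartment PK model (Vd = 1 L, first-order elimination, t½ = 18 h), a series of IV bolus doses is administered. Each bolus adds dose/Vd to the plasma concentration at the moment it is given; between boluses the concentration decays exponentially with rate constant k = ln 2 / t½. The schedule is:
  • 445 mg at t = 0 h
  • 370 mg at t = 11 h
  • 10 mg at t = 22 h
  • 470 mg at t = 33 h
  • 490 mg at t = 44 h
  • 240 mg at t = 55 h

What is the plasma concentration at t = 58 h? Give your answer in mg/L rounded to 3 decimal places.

789.832 mg/L

k = ln 2 / 18 = 0.03851 per h
Dose 1 (445 mg at t=0 h): 445·exp(−0.03851·58) = 47.684 mg/L
Dose 2 (370 mg at t=11 h): 370·exp(−0.03851·47) = 60.559 mg/L
Dose 3 (10 mg at t=22 h): 10·exp(−0.03851·36) = 2.500 mg/L
Dose 4 (470 mg at t=33 h): 470·exp(−0.03851·25) = 179.474 mg/L
Dose 5 (490 mg at t=44 h): 490·exp(−0.03851·14) = 285.800 mg/L
Dose 6 (240 mg at t=55 h): 240·exp(−0.03851·3) = 213.816 mg/L
C(58) = 47.684 + 60.559 + 2.500 + 179.474 + 285.800 + 213.816 = 789.832 mg/L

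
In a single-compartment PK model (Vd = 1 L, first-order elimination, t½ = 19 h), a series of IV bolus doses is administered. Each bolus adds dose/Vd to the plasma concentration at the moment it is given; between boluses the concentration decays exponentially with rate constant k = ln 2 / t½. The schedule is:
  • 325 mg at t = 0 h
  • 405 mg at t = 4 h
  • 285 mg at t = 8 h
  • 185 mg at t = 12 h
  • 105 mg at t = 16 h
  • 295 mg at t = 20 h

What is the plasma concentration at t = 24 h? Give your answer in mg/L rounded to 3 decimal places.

942.412 mg/L

k = ln 2 / 19 = 0.03648 per h
Dose 1 (325 mg at t=0 h): 325·exp(−0.03648·24) = 135.405 mg/L
Dose 2 (405 mg at t=4 h): 405·exp(−0.03648·20) = 195.246 mg/L
Dose 3 (285 mg at t=8 h): 285·exp(−0.03648·16) = 158.981 mg/L
Dose 4 (185 mg at t=12 h): 185·exp(−0.03648·12) = 119.412 mg/L
Dose 5 (105 mg at t=16 h): 105·exp(−0.03648·8) = 78.422 mg/L
Dose 6 (295 mg at t=20 h): 295·exp(−0.03648·4) = 254.945 mg/L
C(24) = 135.405 + 195.246 + 158.981 + 119.412 + 78.422 + 254.945 = 942.412 mg/L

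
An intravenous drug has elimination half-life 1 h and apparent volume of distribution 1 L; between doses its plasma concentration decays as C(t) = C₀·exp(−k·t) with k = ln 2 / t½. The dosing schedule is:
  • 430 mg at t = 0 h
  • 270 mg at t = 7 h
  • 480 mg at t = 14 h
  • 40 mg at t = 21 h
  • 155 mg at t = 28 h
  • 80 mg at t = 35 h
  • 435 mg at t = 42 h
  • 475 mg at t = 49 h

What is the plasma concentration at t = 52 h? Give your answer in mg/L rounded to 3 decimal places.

k = ln 2 / 1 = 0.69315 per h
Dose 1 (430 mg at t=0 h): 430·exp(−0.69315·52) = 0.000 mg/L
Dose 2 (270 mg at t=7 h): 270·exp(−0.69315·45) = 0.000 mg/L
Dose 3 (480 mg at t=14 h): 480·exp(−0.69315·38) = 0.000 mg/L
Dose 4 (40 mg at t=21 h): 40·exp(−0.69315·31) = 0.000 mg/L
Dose 5 (155 mg at t=28 h): 155·exp(−0.69315·24) = 0.000 mg/L
Dose 6 (80 mg at t=35 h): 80·exp(−0.69315·17) = 0.001 mg/L
Dose 7 (435 mg at t=42 h): 435·exp(−0.69315·10) = 0.425 mg/L
Dose 8 (475 mg at t=49 h): 475·exp(−0.69315·3) = 59.375 mg/L
C(52) = 0.000 + 0.000 + 0.000 + 0.000 + 0.000 + 0.001 + 0.425 + 59.375 = 59.800 mg/L

59.800 mg/L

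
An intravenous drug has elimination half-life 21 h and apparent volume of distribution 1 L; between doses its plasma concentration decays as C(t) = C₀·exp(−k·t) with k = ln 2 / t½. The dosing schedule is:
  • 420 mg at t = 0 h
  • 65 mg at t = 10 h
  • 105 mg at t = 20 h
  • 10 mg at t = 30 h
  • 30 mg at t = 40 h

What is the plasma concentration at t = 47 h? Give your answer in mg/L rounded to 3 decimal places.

180.776 mg/L

k = ln 2 / 21 = 0.03301 per h
Dose 1 (420 mg at t=0 h): 420·exp(−0.03301·47) = 89.026 mg/L
Dose 2 (65 mg at t=10 h): 65·exp(−0.03301·37) = 19.166 mg/L
Dose 3 (105 mg at t=20 h): 105·exp(−0.03301·27) = 43.068 mg/L
Dose 4 (10 mg at t=30 h): 10·exp(−0.03301·17) = 5.706 mg/L
Dose 5 (30 mg at t=40 h): 30·exp(−0.03301·7) = 23.811 mg/L
C(47) = 89.026 + 19.166 + 43.068 + 5.706 + 23.811 = 180.776 mg/L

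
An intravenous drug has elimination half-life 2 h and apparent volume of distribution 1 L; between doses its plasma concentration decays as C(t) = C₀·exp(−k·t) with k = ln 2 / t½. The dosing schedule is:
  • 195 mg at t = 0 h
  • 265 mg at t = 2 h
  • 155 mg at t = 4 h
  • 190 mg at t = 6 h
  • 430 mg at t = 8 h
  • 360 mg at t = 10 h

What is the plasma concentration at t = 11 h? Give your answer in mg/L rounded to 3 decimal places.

469.895 mg/L

k = ln 2 / 2 = 0.34657 per h
Dose 1 (195 mg at t=0 h): 195·exp(−0.34657·11) = 4.309 mg/L
Dose 2 (265 mg at t=2 h): 265·exp(−0.34657·9) = 11.711 mg/L
Dose 3 (155 mg at t=4 h): 155·exp(−0.34657·7) = 13.700 mg/L
Dose 4 (190 mg at t=6 h): 190·exp(−0.34657·5) = 33.588 mg/L
Dose 5 (430 mg at t=8 h): 430·exp(−0.34657·3) = 152.028 mg/L
Dose 6 (360 mg at t=10 h): 360·exp(−0.34657·1) = 254.558 mg/L
C(11) = 4.309 + 11.711 + 13.700 + 33.588 + 152.028 + 254.558 = 469.895 mg/L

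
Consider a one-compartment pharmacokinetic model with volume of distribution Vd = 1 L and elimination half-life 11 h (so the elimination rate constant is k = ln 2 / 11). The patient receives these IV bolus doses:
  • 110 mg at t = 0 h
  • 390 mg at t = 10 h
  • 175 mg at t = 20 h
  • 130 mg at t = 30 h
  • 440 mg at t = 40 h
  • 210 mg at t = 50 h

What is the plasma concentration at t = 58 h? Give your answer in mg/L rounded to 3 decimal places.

k = ln 2 / 11 = 0.06301 per h
Dose 1 (110 mg at t=0 h): 110·exp(−0.06301·58) = 2.845 mg/L
Dose 2 (390 mg at t=10 h): 390·exp(−0.06301·48) = 18.944 mg/L
Dose 3 (175 mg at t=20 h): 175·exp(−0.06301·38) = 15.963 mg/L
Dose 4 (130 mg at t=30 h): 130·exp(−0.06301·28) = 22.268 mg/L
Dose 5 (440 mg at t=40 h): 440·exp(−0.06301·18) = 141.533 mg/L
Dose 6 (210 mg at t=50 h): 210·exp(−0.06301·8) = 126.849 mg/L
C(58) = 2.845 + 18.944 + 15.963 + 22.268 + 141.533 + 126.849 = 328.404 mg/L

328.404 mg/L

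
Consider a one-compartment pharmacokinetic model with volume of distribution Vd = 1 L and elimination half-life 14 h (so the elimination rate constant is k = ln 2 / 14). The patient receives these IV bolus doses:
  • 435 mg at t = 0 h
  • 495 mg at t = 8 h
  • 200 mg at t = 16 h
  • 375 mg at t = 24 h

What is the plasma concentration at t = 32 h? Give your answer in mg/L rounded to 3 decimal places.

k = ln 2 / 14 = 0.04951 per h
Dose 1 (435 mg at t=0 h): 435·exp(−0.04951·32) = 89.211 mg/L
Dose 2 (495 mg at t=8 h): 495·exp(−0.04951·24) = 150.853 mg/L
Dose 3 (200 mg at t=16 h): 200·exp(−0.04951·16) = 90.572 mg/L
Dose 4 (375 mg at t=24 h): 375·exp(−0.04951·8) = 252.356 mg/L
C(32) = 89.211 + 150.853 + 90.572 + 252.356 = 582.993 mg/L

582.993 mg/L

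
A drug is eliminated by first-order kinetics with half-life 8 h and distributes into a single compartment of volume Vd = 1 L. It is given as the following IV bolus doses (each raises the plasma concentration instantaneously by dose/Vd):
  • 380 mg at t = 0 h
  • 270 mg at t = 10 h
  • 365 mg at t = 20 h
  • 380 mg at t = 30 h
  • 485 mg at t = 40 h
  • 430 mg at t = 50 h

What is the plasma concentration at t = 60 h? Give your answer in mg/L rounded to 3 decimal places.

311.826 mg/L

k = ln 2 / 8 = 0.08664 per h
Dose 1 (380 mg at t=0 h): 380·exp(−0.08664·60) = 2.099 mg/L
Dose 2 (270 mg at t=10 h): 270·exp(−0.08664·50) = 3.548 mg/L
Dose 3 (365 mg at t=20 h): 365·exp(−0.08664·40) = 11.406 mg/L
Dose 4 (380 mg at t=30 h): 380·exp(−0.08664·30) = 28.244 mg/L
Dose 5 (485 mg at t=40 h): 485·exp(−0.08664·20) = 85.737 mg/L
Dose 6 (430 mg at t=50 h): 430·exp(−0.08664·10) = 180.793 mg/L
C(60) = 2.099 + 3.548 + 11.406 + 28.244 + 85.737 + 180.793 = 311.826 mg/L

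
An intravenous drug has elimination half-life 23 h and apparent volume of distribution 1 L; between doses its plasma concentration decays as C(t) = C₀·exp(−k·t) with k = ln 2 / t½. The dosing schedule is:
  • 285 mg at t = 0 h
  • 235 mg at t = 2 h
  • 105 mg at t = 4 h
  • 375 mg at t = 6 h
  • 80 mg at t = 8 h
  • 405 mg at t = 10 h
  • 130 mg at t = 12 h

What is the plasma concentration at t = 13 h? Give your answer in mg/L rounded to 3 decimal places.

k = ln 2 / 23 = 0.03014 per h
Dose 1 (285 mg at t=0 h): 285·exp(−0.03014·13) = 192.618 mg/L
Dose 2 (235 mg at t=2 h): 235·exp(−0.03014·11) = 168.693 mg/L
Dose 3 (105 mg at t=4 h): 105·exp(−0.03014·9) = 80.056 mg/L
Dose 4 (375 mg at t=6 h): 375·exp(−0.03014·7) = 303.678 mg/L
Dose 5 (80 mg at t=8 h): 80·exp(−0.03014·5) = 68.810 mg/L
Dose 6 (405 mg at t=10 h): 405·exp(−0.03014·3) = 369.990 mg/L
Dose 7 (130 mg at t=12 h): 130·exp(−0.03014·1) = 126.141 mg/L
C(13) = 192.618 + 168.693 + 80.056 + 303.678 + 68.810 + 369.990 + 126.141 = 1309.986 mg/L

1309.986 mg/L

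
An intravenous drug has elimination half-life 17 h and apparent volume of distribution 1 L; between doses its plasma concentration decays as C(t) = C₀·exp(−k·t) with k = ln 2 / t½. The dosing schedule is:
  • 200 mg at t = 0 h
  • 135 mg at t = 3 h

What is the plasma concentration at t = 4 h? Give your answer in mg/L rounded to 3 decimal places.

k = ln 2 / 17 = 0.04077 per h
Dose 1 (200 mg at t=0 h): 200·exp(−0.04077·4) = 169.902 mg/L
Dose 2 (135 mg at t=3 h): 135·exp(−0.04077·1) = 129.606 mg/L
C(4) = 169.902 + 129.606 = 299.509 mg/L

299.509 mg/L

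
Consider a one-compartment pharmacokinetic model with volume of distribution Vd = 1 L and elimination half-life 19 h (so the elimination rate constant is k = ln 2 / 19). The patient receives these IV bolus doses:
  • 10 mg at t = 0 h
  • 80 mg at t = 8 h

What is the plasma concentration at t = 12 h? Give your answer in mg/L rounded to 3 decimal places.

k = ln 2 / 19 = 0.03648 per h
Dose 1 (10 mg at t=0 h): 10·exp(−0.03648·12) = 6.455 mg/L
Dose 2 (80 mg at t=8 h): 80·exp(−0.03648·4) = 69.138 mg/L
C(12) = 6.455 + 69.138 = 75.592 mg/L

75.592 mg/L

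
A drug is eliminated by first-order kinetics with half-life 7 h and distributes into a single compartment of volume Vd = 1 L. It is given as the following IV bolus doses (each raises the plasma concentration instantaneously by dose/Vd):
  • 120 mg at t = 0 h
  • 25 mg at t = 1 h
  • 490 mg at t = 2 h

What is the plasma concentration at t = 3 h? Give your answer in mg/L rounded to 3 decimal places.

553.473 mg/L

k = ln 2 / 7 = 0.09902 per h
Dose 1 (120 mg at t=0 h): 120·exp(−0.09902·3) = 89.160 mg/L
Dose 2 (25 mg at t=1 h): 25·exp(−0.09902·2) = 20.508 mg/L
Dose 3 (490 mg at t=2 h): 490·exp(−0.09902·1) = 443.805 mg/L
C(3) = 89.160 + 20.508 + 443.805 = 553.473 mg/L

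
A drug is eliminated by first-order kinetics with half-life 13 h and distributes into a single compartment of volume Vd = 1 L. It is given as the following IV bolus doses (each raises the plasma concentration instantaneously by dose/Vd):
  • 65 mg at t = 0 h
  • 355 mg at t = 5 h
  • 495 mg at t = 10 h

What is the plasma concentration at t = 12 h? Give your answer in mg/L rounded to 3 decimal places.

723.630 mg/L

k = ln 2 / 13 = 0.05332 per h
Dose 1 (65 mg at t=0 h): 65·exp(−0.05332·12) = 34.280 mg/L
Dose 2 (355 mg at t=5 h): 355·exp(−0.05332·7) = 244.419 mg/L
Dose 3 (495 mg at t=10 h): 495·exp(−0.05332·2) = 444.931 mg/L
C(12) = 34.280 + 244.419 + 444.931 = 723.630 mg/L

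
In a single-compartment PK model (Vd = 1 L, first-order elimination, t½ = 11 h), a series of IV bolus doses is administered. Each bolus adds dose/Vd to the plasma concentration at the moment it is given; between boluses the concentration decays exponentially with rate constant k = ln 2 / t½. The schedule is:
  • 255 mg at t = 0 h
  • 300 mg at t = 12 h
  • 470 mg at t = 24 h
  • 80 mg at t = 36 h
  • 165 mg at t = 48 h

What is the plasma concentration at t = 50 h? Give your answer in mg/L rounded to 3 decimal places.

308.179 mg/L

k = ln 2 / 11 = 0.06301 per h
Dose 1 (255 mg at t=0 h): 255·exp(−0.06301·50) = 10.920 mg/L
Dose 2 (300 mg at t=12 h): 300·exp(−0.06301·38) = 27.365 mg/L
Dose 3 (470 mg at t=24 h): 470·exp(−0.06301·26) = 91.321 mg/L
Dose 4 (80 mg at t=36 h): 80·exp(−0.06301·14) = 33.110 mg/L
Dose 5 (165 mg at t=48 h): 165·exp(−0.06301·2) = 145.463 mg/L
C(50) = 10.920 + 27.365 + 91.321 + 33.110 + 145.463 = 308.179 mg/L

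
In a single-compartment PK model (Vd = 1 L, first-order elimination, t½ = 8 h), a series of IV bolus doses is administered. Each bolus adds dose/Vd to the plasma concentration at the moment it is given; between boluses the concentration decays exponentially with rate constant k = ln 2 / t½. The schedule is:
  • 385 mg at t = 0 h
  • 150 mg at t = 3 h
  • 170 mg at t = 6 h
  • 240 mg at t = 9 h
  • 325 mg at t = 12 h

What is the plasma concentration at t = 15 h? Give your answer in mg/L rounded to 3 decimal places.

629.254 mg/L

k = ln 2 / 8 = 0.08664 per h
Dose 1 (385 mg at t=0 h): 385·exp(−0.08664·15) = 104.961 mg/L
Dose 2 (150 mg at t=3 h): 150·exp(−0.08664·12) = 53.033 mg/L
Dose 3 (170 mg at t=6 h): 170·exp(−0.08664·9) = 77.945 mg/L
Dose 4 (240 mg at t=9 h): 240·exp(−0.08664·6) = 142.705 mg/L
Dose 5 (325 mg at t=12 h): 325·exp(−0.08664·3) = 250.609 mg/L
C(15) = 104.961 + 53.033 + 77.945 + 142.705 + 250.609 = 629.254 mg/L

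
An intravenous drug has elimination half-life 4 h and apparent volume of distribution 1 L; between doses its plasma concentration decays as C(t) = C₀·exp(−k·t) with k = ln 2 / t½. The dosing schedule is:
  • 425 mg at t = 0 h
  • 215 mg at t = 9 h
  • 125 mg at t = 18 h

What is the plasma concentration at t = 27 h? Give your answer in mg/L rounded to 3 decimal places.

k = ln 2 / 4 = 0.17329 per h
Dose 1 (425 mg at t=0 h): 425·exp(−0.17329·27) = 3.949 mg/L
Dose 2 (215 mg at t=9 h): 215·exp(−0.17329·18) = 9.502 mg/L
Dose 3 (125 mg at t=18 h): 125·exp(−0.17329·9) = 26.278 mg/L
C(27) = 3.949 + 9.502 + 26.278 = 39.728 mg/L

39.728 mg/L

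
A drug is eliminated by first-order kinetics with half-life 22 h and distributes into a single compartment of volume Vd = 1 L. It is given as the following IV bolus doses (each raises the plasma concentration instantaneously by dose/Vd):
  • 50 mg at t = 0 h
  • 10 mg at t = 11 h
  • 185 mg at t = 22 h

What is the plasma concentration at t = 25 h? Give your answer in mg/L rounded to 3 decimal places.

197.493 mg/L

k = ln 2 / 22 = 0.03151 per h
Dose 1 (50 mg at t=0 h): 50·exp(−0.03151·25) = 22.745 mg/L
Dose 2 (10 mg at t=11 h): 10·exp(−0.03151·14) = 6.433 mg/L
Dose 3 (185 mg at t=22 h): 185·exp(−0.03151·3) = 168.315 mg/L
C(25) = 22.745 + 6.433 + 168.315 = 197.493 mg/L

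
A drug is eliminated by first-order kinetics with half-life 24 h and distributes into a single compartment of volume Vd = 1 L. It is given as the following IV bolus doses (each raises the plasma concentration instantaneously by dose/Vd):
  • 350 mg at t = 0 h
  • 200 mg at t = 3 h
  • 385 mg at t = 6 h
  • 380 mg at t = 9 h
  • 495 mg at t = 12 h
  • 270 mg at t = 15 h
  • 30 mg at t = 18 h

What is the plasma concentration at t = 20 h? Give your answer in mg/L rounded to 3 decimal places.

k = ln 2 / 24 = 0.02888 per h
Dose 1 (350 mg at t=0 h): 350·exp(−0.02888·20) = 196.431 mg/L
Dose 2 (200 mg at t=3 h): 200·exp(−0.02888·17) = 122.405 mg/L
Dose 3 (385 mg at t=6 h): 385·exp(−0.02888·14) = 256.957 mg/L
Dose 4 (380 mg at t=9 h): 380·exp(−0.02888·11) = 276.574 mg/L
Dose 5 (495 mg at t=12 h): 495·exp(−0.02888·8) = 392.882 mg/L
Dose 6 (270 mg at t=15 h): 270·exp(−0.02888·5) = 233.695 mg/L
Dose 7 (30 mg at t=18 h): 30·exp(−0.02888·2) = 28.316 mg/L
C(20) = 196.431 + 122.405 + 256.957 + 276.574 + 392.882 + 233.695 + 28.316 = 1507.260 mg/L

1507.260 mg/L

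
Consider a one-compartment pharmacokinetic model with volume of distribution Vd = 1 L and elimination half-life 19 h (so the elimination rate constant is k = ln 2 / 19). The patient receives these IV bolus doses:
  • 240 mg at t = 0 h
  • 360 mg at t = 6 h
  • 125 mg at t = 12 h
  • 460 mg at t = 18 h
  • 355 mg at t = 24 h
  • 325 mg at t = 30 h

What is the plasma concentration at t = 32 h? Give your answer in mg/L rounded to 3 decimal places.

1117.673 mg/L

k = ln 2 / 19 = 0.03648 per h
Dose 1 (240 mg at t=0 h): 240·exp(−0.03648·32) = 74.682 mg/L
Dose 2 (360 mg at t=6 h): 360·exp(−0.03648·26) = 139.433 mg/L
Dose 3 (125 mg at t=12 h): 125·exp(−0.03648·20) = 60.261 mg/L
Dose 4 (460 mg at t=18 h): 460·exp(−0.03648·14) = 276.024 mg/L
Dose 5 (355 mg at t=24 h): 355·exp(−0.03648·8) = 265.142 mg/L
Dose 6 (325 mg at t=30 h): 325·exp(−0.03648·2) = 302.131 mg/L
C(32) = 74.682 + 139.433 + 60.261 + 276.024 + 265.142 + 302.131 = 1117.673 mg/L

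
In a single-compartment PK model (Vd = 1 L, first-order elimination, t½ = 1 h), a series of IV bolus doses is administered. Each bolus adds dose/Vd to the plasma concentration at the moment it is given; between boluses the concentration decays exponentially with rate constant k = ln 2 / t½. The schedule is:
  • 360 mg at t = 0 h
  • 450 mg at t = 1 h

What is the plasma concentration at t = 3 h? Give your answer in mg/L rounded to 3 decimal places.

k = ln 2 / 1 = 0.69315 per h
Dose 1 (360 mg at t=0 h): 360·exp(−0.69315·3) = 45.000 mg/L
Dose 2 (450 mg at t=1 h): 450·exp(−0.69315·2) = 112.500 mg/L
C(3) = 45.000 + 112.500 = 157.500 mg/L

157.500 mg/L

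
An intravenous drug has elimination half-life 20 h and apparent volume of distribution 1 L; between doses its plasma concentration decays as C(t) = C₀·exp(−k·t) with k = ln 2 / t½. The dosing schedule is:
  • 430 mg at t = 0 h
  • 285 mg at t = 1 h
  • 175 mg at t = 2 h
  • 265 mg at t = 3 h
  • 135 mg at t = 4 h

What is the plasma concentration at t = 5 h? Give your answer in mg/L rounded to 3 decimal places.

1145.066 mg/L

k = ln 2 / 20 = 0.03466 per h
Dose 1 (430 mg at t=0 h): 430·exp(−0.03466·5) = 361.585 mg/L
Dose 2 (285 mg at t=1 h): 285·exp(−0.03466·4) = 248.107 mg/L
Dose 3 (175 mg at t=2 h): 175·exp(−0.03466·3) = 157.719 mg/L
Dose 4 (265 mg at t=3 h): 265·exp(−0.03466·2) = 247.254 mg/L
Dose 5 (135 mg at t=4 h): 135·exp(−0.03466·1) = 130.401 mg/L
C(5) = 361.585 + 248.107 + 157.719 + 247.254 + 130.401 = 1145.066 mg/L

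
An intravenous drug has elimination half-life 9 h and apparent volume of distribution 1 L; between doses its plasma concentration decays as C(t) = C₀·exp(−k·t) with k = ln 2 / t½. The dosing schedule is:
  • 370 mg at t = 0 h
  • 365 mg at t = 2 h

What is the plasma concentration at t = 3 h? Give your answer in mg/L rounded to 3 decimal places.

631.613 mg/L

k = ln 2 / 9 = 0.07702 per h
Dose 1 (370 mg at t=0 h): 370·exp(−0.07702·3) = 293.669 mg/L
Dose 2 (365 mg at t=2 h): 365·exp(−0.07702·1) = 337.944 mg/L
C(3) = 293.669 + 337.944 = 631.613 mg/L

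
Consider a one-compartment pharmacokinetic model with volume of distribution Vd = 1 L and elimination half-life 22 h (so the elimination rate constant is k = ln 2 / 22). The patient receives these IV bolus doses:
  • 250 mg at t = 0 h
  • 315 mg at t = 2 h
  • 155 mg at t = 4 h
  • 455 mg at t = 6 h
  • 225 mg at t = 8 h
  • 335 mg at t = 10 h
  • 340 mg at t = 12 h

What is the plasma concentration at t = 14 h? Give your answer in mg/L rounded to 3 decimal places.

k = ln 2 / 22 = 0.03151 per h
Dose 1 (250 mg at t=0 h): 250·exp(−0.03151·14) = 160.833 mg/L
Dose 2 (315 mg at t=2 h): 315·exp(−0.03151·12) = 215.830 mg/L
Dose 3 (155 mg at t=4 h): 155·exp(−0.03151·10) = 113.110 mg/L
Dose 4 (455 mg at t=6 h): 455·exp(−0.03151·8) = 353.627 mg/L
Dose 5 (225 mg at t=8 h): 225·exp(−0.03151·6) = 186.244 mg/L
Dose 6 (335 mg at t=10 h): 335·exp(−0.03151·4) = 295.333 mg/L
Dose 7 (340 mg at t=12 h): 340·exp(−0.03151·2) = 319.237 mg/L
C(14) = 160.833 + 215.830 + 113.110 + 353.627 + 186.244 + 295.333 + 319.237 = 1644.215 mg/L

1644.215 mg/L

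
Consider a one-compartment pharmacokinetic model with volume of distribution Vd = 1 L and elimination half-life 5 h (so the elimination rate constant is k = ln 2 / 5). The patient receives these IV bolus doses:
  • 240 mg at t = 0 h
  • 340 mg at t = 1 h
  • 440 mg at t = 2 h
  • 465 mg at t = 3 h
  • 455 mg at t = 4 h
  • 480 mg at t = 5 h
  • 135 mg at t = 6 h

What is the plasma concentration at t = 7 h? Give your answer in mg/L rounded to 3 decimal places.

1507.493 mg/L

k = ln 2 / 5 = 0.13863 per h
Dose 1 (240 mg at t=0 h): 240·exp(−0.13863·7) = 90.943 mg/L
Dose 2 (340 mg at t=1 h): 340·exp(−0.13863·6) = 147.994 mg/L
Dose 3 (440 mg at t=2 h): 440·exp(−0.13863·5) = 220.000 mg/L
Dose 4 (465 mg at t=3 h): 465·exp(−0.13863·4) = 267.072 mg/L
Dose 5 (455 mg at t=4 h): 455·exp(−0.13863·3) = 300.188 mg/L
Dose 6 (480 mg at t=5 h): 480·exp(−0.13863·2) = 363.772 mg/L
Dose 7 (135 mg at t=6 h): 135·exp(−0.13863·1) = 117.524 mg/L
C(7) = 90.943 + 147.994 + 220.000 + 267.072 + 300.188 + 363.772 + 117.524 = 1507.493 mg/L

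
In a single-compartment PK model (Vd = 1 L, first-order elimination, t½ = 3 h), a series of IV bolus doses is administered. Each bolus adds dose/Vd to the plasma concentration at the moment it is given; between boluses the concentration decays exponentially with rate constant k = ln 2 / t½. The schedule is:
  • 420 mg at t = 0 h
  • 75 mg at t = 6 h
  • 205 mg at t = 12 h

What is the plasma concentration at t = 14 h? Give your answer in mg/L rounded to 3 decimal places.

157.490 mg/L

k = ln 2 / 3 = 0.23105 per h
Dose 1 (420 mg at t=0 h): 420·exp(−0.23105·14) = 16.536 mg/L
Dose 2 (75 mg at t=6 h): 75·exp(−0.23105·8) = 11.812 mg/L
Dose 3 (205 mg at t=12 h): 205·exp(−0.23105·2) = 129.142 mg/L
C(14) = 16.536 + 11.812 + 129.142 = 157.490 mg/L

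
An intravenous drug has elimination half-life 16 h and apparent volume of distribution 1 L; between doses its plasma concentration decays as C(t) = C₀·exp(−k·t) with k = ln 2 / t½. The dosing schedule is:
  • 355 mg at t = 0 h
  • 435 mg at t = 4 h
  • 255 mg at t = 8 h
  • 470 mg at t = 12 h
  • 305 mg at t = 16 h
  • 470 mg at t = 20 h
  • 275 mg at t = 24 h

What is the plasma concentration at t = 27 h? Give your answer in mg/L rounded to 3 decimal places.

1406.107 mg/L

k = ln 2 / 16 = 0.04332 per h
Dose 1 (355 mg at t=0 h): 355·exp(−0.04332·27) = 110.215 mg/L
Dose 2 (435 mg at t=4 h): 435·exp(−0.04332·23) = 160.605 mg/L
Dose 3 (255 mg at t=8 h): 255·exp(−0.04332·19) = 111.961 mg/L
Dose 4 (470 mg at t=12 h): 470·exp(−0.04332·15) = 245.404 mg/L
Dose 5 (305 mg at t=16 h): 305·exp(−0.04332·11) = 189.383 mg/L
Dose 6 (470 mg at t=20 h): 470·exp(−0.04332·7) = 347.054 mg/L
Dose 7 (275 mg at t=24 h): 275·exp(−0.04332·3) = 241.485 mg/L
C(27) = 110.215 + 160.605 + 111.961 + 245.404 + 189.383 + 347.054 + 241.485 = 1406.107 mg/L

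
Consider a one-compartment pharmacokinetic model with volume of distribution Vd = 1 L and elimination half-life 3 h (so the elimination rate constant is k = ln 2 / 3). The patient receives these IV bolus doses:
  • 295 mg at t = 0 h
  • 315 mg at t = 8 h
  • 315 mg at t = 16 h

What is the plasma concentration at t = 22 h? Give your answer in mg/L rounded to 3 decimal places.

92.982 mg/L

k = ln 2 / 3 = 0.23105 per h
Dose 1 (295 mg at t=0 h): 295·exp(−0.23105·22) = 1.829 mg/L
Dose 2 (315 mg at t=8 h): 315·exp(−0.23105·14) = 12.402 mg/L
Dose 3 (315 mg at t=16 h): 315·exp(−0.23105·6) = 78.750 mg/L
C(22) = 1.829 + 12.402 + 78.750 = 92.982 mg/L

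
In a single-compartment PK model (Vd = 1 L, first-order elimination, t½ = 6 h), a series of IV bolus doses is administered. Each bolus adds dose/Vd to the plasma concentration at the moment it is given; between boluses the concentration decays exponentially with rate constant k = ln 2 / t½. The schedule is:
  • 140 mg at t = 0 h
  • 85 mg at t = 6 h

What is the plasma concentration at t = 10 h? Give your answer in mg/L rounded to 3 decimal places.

97.644 mg/L

k = ln 2 / 6 = 0.11552 per h
Dose 1 (140 mg at t=0 h): 140·exp(−0.11552·10) = 44.097 mg/L
Dose 2 (85 mg at t=6 h): 85·exp(−0.11552·4) = 53.547 mg/L
C(10) = 44.097 + 53.547 = 97.644 mg/L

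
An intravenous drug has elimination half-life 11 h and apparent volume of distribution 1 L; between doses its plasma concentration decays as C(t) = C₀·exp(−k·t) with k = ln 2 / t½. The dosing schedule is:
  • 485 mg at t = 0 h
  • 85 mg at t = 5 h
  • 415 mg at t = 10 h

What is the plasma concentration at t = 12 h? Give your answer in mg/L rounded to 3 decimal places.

k = ln 2 / 11 = 0.06301 per h
Dose 1 (485 mg at t=0 h): 485·exp(−0.06301·12) = 227.691 mg/L
Dose 2 (85 mg at t=5 h): 85·exp(−0.06301·7) = 54.683 mg/L
Dose 3 (415 mg at t=10 h): 415·exp(−0.06301·2) = 365.860 mg/L
C(12) = 227.691 + 54.683 + 365.860 = 648.234 mg/L

648.234 mg/L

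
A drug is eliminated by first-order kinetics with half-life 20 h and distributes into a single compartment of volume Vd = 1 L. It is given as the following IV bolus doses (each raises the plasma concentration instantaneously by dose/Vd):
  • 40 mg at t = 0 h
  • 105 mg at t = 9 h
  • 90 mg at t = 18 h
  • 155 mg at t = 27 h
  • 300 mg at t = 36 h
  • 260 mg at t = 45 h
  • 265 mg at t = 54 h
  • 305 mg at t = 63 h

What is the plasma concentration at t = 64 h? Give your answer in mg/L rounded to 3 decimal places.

811.490 mg/L

k = ln 2 / 20 = 0.03466 per h
Dose 1 (40 mg at t=0 h): 40·exp(−0.03466·64) = 4.353 mg/L
Dose 2 (105 mg at t=9 h): 105·exp(−0.03466·55) = 15.608 mg/L
Dose 3 (90 mg at t=18 h): 90·exp(−0.03466·46) = 18.276 mg/L
Dose 4 (155 mg at t=27 h): 155·exp(−0.03466·37) = 42.996 mg/L
Dose 5 (300 mg at t=36 h): 300·exp(−0.03466·28) = 113.679 mg/L
Dose 6 (260 mg at t=45 h): 260·exp(−0.03466·19) = 134.584 mg/L
Dose 7 (265 mg at t=54 h): 265·exp(−0.03466·10) = 187.383 mg/L
Dose 8 (305 mg at t=63 h): 305·exp(−0.03466·1) = 294.611 mg/L
C(64) = 4.353 + 15.608 + 18.276 + 42.996 + 113.679 + 134.584 + 187.383 + 294.611 = 811.490 mg/L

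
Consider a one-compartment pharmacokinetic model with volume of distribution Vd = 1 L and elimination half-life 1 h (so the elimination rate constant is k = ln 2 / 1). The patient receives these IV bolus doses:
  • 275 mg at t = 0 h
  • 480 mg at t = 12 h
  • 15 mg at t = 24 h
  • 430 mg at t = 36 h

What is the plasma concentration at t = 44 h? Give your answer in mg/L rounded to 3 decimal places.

k = ln 2 / 1 = 0.69315 per h
Dose 1 (275 mg at t=0 h): 275·exp(−0.69315·44) = 0.000 mg/L
Dose 2 (480 mg at t=12 h): 480·exp(−0.69315·32) = 0.000 mg/L
Dose 3 (15 mg at t=24 h): 15·exp(−0.69315·20) = 0.000 mg/L
Dose 4 (430 mg at t=36 h): 430·exp(−0.69315·8) = 1.680 mg/L
C(44) = 0.000 + 0.000 + 0.000 + 1.680 = 1.680 mg/L

1.680 mg/L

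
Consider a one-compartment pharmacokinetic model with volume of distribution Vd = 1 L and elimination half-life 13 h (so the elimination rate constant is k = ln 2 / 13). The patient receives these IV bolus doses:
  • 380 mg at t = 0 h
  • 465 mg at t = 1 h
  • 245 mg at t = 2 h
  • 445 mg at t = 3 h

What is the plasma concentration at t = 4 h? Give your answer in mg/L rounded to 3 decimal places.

1345.391 mg/L

k = ln 2 / 13 = 0.05332 per h
Dose 1 (380 mg at t=0 h): 380·exp(−0.05332·4) = 307.015 mg/L
Dose 2 (465 mg at t=1 h): 465·exp(−0.05332·3) = 396.264 mg/L
Dose 3 (245 mg at t=2 h): 245·exp(−0.05332·2) = 220.218 mg/L
Dose 4 (445 mg at t=3 h): 445·exp(−0.05332·1) = 421.894 mg/L
C(4) = 307.015 + 396.264 + 220.218 + 421.894 = 1345.391 mg/L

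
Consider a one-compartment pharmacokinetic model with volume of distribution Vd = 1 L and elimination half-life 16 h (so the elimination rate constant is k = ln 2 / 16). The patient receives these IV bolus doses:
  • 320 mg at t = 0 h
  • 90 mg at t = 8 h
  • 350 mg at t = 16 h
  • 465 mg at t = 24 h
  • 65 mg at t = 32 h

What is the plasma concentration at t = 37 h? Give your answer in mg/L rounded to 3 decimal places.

k = ln 2 / 16 = 0.04332 per h
Dose 1 (320 mg at t=0 h): 320·exp(−0.04332·37) = 64.420 mg/L
Dose 2 (90 mg at t=8 h): 90·exp(−0.04332·29) = 25.623 mg/L
Dose 3 (350 mg at t=16 h): 350·exp(−0.04332·21) = 140.918 mg/L
Dose 4 (465 mg at t=24 h): 465·exp(−0.04332·13) = 264.768 mg/L
Dose 5 (65 mg at t=32 h): 65·exp(−0.04332·5) = 52.341 mg/L
C(37) = 64.420 + 25.623 + 140.918 + 264.768 + 52.341 = 548.070 mg/L

548.070 mg/L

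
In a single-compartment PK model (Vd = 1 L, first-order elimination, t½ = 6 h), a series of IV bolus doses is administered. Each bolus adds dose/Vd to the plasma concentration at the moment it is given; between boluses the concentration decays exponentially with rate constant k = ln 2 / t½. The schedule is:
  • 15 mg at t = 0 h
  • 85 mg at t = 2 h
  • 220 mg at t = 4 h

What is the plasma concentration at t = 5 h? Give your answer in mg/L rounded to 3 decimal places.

k = ln 2 / 6 = 0.11552 per h
Dose 1 (15 mg at t=0 h): 15·exp(−0.11552·5) = 8.418 mg/L
Dose 2 (85 mg at t=2 h): 85·exp(−0.11552·3) = 60.104 mg/L
Dose 3 (220 mg at t=4 h): 220·exp(−0.11552·1) = 195.998 mg/L
C(5) = 8.418 + 60.104 + 195.998 = 264.520 mg/L

264.520 mg/L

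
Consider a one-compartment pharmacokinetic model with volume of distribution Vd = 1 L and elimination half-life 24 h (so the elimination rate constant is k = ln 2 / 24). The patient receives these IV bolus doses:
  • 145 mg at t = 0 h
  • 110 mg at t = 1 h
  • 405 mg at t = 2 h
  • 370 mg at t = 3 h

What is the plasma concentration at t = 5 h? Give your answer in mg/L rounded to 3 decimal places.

k = ln 2 / 24 = 0.02888 per h
Dose 1 (145 mg at t=0 h): 145·exp(−0.02888·5) = 125.503 mg/L
Dose 2 (110 mg at t=1 h): 110·exp(−0.02888·4) = 97.999 mg/L
Dose 3 (405 mg at t=2 h): 405·exp(−0.02888·3) = 371.387 mg/L
Dose 4 (370 mg at t=3 h): 370·exp(−0.02888·2) = 349.233 mg/L
C(5) = 125.503 + 97.999 + 371.387 + 349.233 = 944.122 mg/L

944.122 mg/L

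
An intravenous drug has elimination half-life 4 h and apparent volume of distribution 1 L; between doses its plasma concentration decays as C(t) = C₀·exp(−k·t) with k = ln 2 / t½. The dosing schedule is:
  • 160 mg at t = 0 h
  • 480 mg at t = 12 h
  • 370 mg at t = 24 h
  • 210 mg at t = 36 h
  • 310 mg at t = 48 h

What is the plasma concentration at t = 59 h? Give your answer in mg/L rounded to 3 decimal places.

k = ln 2 / 4 = 0.17329 per h
Dose 1 (160 mg at t=0 h): 160·exp(−0.17329·59) = 0.006 mg/L
Dose 2 (480 mg at t=12 h): 480·exp(−0.17329·47) = 0.139 mg/L
Dose 3 (370 mg at t=24 h): 370·exp(−0.17329·35) = 0.859 mg/L
Dose 4 (210 mg at t=36 h): 210·exp(−0.17329·23) = 3.902 mg/L
Dose 5 (310 mg at t=48 h): 310·exp(−0.17329·11) = 46.082 mg/L
C(59) = 0.006 + 0.139 + 0.859 + 3.902 + 46.082 = 50.988 mg/L

50.988 mg/L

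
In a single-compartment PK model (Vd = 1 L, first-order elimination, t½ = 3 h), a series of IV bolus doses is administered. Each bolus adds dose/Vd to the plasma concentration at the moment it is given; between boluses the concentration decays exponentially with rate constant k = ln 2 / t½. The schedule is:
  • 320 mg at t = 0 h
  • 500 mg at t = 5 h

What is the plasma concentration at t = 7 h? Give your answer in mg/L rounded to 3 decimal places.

378.476 mg/L

k = ln 2 / 3 = 0.23105 per h
Dose 1 (320 mg at t=0 h): 320·exp(−0.23105·7) = 63.496 mg/L
Dose 2 (500 mg at t=5 h): 500·exp(−0.23105·2) = 314.980 mg/L
C(7) = 63.496 + 314.980 = 378.476 mg/L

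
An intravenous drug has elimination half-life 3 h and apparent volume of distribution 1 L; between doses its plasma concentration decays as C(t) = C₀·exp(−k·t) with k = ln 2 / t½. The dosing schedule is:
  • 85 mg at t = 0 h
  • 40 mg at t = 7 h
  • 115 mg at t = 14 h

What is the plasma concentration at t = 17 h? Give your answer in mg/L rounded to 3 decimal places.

63.142 mg/L

k = ln 2 / 3 = 0.23105 per h
Dose 1 (85 mg at t=0 h): 85·exp(−0.23105·17) = 1.673 mg/L
Dose 2 (40 mg at t=7 h): 40·exp(−0.23105·10) = 3.969 mg/L
Dose 3 (115 mg at t=14 h): 115·exp(−0.23105·3) = 57.500 mg/L
C(17) = 1.673 + 3.969 + 57.500 = 63.142 mg/L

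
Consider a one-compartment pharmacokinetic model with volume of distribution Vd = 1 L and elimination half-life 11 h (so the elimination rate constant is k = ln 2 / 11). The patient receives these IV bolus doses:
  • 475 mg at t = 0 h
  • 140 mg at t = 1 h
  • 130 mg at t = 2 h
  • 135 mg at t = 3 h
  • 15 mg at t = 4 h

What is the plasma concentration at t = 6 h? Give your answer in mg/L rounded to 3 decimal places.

k = ln 2 / 11 = 0.06301 per h
Dose 1 (475 mg at t=0 h): 475·exp(−0.06301·6) = 325.458 mg/L
Dose 2 (140 mg at t=1 h): 140·exp(−0.06301·5) = 102.164 mg/L
Dose 3 (130 mg at t=2 h): 130·exp(−0.06301·4) = 101.036 mg/L
Dose 4 (135 mg at t=3 h): 135·exp(−0.06301·3) = 111.747 mg/L
Dose 5 (15 mg at t=4 h): 15·exp(−0.06301·2) = 13.224 mg/L
C(6) = 325.458 + 102.164 + 101.036 + 111.747 + 13.224 = 653.629 mg/L

653.629 mg/L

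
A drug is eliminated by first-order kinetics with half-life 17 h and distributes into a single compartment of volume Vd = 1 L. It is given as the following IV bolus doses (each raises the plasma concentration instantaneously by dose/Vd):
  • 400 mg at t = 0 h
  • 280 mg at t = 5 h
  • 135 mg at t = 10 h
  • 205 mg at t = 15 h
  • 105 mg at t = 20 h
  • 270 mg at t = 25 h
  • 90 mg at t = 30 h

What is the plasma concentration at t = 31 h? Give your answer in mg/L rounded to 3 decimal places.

738.978 mg/L

k = ln 2 / 17 = 0.04077 per h
Dose 1 (400 mg at t=0 h): 400·exp(−0.04077·31) = 113.012 mg/L
Dose 2 (280 mg at t=5 h): 280·exp(−0.04077·26) = 96.997 mg/L
Dose 3 (135 mg at t=10 h): 135·exp(−0.04077·21) = 57.342 mg/L
Dose 4 (205 mg at t=15 h): 205·exp(−0.04077·16) = 106.766 mg/L
Dose 5 (105 mg at t=20 h): 105·exp(−0.04077·11) = 67.051 mg/L
Dose 6 (270 mg at t=25 h): 270·exp(−0.04077·6) = 211.406 mg/L
Dose 7 (90 mg at t=30 h): 90·exp(−0.04077·1) = 86.404 mg/L
C(31) = 113.012 + 96.997 + 57.342 + 106.766 + 67.051 + 211.406 + 86.404 = 738.978 mg/L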